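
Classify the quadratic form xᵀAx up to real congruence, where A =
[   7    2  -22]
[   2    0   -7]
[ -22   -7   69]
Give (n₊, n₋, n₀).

step 0: pivot 7 → sign +
step 1: pivot -4/7 → sign −
step 2: pivot 3/4 → sign +
signature = (2, 1, 0)

Answer: (2, 1, 0)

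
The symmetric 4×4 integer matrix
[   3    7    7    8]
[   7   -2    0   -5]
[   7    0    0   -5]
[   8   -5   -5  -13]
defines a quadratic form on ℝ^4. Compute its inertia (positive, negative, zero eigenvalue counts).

Answer: (1, 3, 0)

Derivation:
step 0: pivot 3 → sign +
step 1: pivot -55/3 → sign −
step 2: pivot -98/55 → sign −
step 3: pivot -2/49 → sign −
signature = (1, 3, 0)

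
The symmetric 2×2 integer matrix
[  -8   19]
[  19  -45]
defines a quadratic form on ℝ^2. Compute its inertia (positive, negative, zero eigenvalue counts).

Answer: (1, 1, 0)

Derivation:
step 0: pivot -8 → sign −
step 1: pivot 1/8 → sign +
signature = (1, 1, 0)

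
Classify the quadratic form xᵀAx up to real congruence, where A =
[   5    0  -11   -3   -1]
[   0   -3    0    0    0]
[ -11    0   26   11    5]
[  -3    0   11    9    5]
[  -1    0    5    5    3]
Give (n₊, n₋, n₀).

Answer: (3, 2, 0)

Derivation:
step 0: pivot 5 → sign +
step 1: pivot -3 → sign −
step 2: pivot 9/5 → sign +
step 3: pivot -32/9 → sign −
step 4: pivot 1/8 → sign +
signature = (3, 2, 0)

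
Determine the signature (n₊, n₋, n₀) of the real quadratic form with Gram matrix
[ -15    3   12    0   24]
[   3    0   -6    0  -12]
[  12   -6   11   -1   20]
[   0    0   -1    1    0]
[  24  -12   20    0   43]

step 0: pivot -15 → sign −
step 1: pivot 3/5 → sign +
step 2: pivot -1 → sign −
step 3: pivot 2 → sign +
step 4: pivot 3 → sign +
signature = (3, 2, 0)

Answer: (3, 2, 0)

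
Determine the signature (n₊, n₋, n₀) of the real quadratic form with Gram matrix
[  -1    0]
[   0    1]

step 0: pivot -1 → sign −
step 1: pivot 1 → sign +
signature = (1, 1, 0)

Answer: (1, 1, 0)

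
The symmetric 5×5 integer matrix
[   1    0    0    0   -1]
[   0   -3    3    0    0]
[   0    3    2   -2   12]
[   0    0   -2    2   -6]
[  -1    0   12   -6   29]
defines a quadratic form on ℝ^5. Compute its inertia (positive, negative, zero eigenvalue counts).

Answer: (3, 2, 0)

Derivation:
step 0: pivot 1 → sign +
step 1: pivot -3 → sign −
step 2: pivot 5 → sign +
step 3: pivot 6/5 → sign +
step 4: pivot -2 → sign −
signature = (3, 2, 0)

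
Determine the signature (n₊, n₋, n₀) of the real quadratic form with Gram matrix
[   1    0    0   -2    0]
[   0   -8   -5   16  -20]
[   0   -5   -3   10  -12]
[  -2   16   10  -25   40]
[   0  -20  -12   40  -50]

step 0: pivot 1 → sign +
step 1: pivot -8 → sign −
step 2: pivot 1/8 → sign +
step 3: pivot 3 → sign +
step 4: pivot -2 → sign −
signature = (3, 2, 0)

Answer: (3, 2, 0)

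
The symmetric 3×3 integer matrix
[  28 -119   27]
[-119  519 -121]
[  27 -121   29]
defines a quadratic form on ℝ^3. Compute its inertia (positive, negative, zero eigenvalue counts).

step 0: pivot 28 → sign +
step 1: pivot 53/4 → sign +
step 2: pivot 6/371 → sign +
signature = (3, 0, 0)

Answer: (3, 0, 0)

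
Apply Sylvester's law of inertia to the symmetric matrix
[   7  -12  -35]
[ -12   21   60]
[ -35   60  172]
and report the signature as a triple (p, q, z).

step 0: pivot 7 → sign +
step 1: pivot 3/7 → sign +
step 2: pivot -3 → sign −
signature = (2, 1, 0)

Answer: (2, 1, 0)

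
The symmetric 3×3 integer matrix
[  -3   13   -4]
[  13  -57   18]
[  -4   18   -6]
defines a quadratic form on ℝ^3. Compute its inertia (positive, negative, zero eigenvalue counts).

step 0: pivot -3 → sign −
step 1: pivot -2/3 → sign −
step 2: row/col 2 already zero → sign 0
signature = (0, 2, 1)

Answer: (0, 2, 1)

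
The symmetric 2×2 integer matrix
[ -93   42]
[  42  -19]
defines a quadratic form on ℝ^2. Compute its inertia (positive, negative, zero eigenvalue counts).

Answer: (0, 2, 0)

Derivation:
step 0: pivot -93 → sign −
step 1: pivot -1/31 → sign −
signature = (0, 2, 0)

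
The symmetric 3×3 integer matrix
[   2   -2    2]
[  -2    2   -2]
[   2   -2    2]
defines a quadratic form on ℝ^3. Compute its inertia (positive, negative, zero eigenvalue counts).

Answer: (1, 0, 2)

Derivation:
step 0: pivot 2 → sign +
step 1: row/col 1 already zero → sign 0
step 2: row/col 2 already zero → sign 0
signature = (1, 0, 2)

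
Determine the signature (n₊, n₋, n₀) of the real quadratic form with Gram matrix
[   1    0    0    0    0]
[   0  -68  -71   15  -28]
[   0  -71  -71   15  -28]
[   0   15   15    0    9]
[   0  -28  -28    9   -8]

Answer: (4, 1, 0)

Derivation:
step 0: pivot 1 → sign +
step 1: pivot -68 → sign −
step 2: pivot 213/68 → sign +
step 3: pivot 225/71 → sign +
step 4: pivot 1/25 → sign +
signature = (4, 1, 0)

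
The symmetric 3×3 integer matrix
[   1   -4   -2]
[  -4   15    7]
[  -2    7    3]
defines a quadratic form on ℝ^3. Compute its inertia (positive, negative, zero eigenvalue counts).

step 0: pivot 1 → sign +
step 1: pivot -1 → sign −
step 2: row/col 2 already zero → sign 0
signature = (1, 1, 1)

Answer: (1, 1, 1)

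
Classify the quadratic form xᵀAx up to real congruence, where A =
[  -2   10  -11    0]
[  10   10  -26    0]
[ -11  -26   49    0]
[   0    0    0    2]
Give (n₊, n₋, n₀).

step 0: pivot -2 → sign −
step 1: pivot 60 → sign +
step 2: pivot 3/20 → sign +
step 3: pivot 2 → sign +
signature = (3, 1, 0)

Answer: (3, 1, 0)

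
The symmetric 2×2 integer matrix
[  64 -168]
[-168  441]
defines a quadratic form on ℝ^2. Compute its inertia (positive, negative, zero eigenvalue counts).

step 0: pivot 64 → sign +
step 1: row/col 1 already zero → sign 0
signature = (1, 0, 1)

Answer: (1, 0, 1)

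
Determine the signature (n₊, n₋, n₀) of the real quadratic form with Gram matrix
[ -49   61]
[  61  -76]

step 0: pivot -49 → sign −
step 1: pivot -3/49 → sign −
signature = (0, 2, 0)

Answer: (0, 2, 0)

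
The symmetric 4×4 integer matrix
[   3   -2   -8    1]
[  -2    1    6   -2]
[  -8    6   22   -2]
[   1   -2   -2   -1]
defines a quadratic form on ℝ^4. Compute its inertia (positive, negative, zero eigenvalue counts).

step 0: pivot 3 → sign +
step 1: pivot -1/3 → sign −
step 2: pivot 2 → sign +
step 3: pivot 2 → sign +
signature = (3, 1, 0)

Answer: (3, 1, 0)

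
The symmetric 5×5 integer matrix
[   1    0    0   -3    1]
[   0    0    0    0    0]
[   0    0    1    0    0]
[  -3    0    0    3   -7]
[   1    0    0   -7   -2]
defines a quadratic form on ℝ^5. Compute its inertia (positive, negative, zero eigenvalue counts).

step 0: pivot 1 → sign +
step 1: pivot 1 → sign +
step 2: pivot -6 → sign −
step 3: pivot -1/3 → sign −
step 4: row/col 4 already zero → sign 0
signature = (2, 2, 1)

Answer: (2, 2, 1)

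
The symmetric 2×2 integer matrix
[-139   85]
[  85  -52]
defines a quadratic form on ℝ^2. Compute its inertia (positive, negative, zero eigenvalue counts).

Answer: (0, 2, 0)

Derivation:
step 0: pivot -139 → sign −
step 1: pivot -3/139 → sign −
signature = (0, 2, 0)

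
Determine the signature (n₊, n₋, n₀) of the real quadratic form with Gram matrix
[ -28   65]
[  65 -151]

Answer: (0, 2, 0)

Derivation:
step 0: pivot -28 → sign −
step 1: pivot -3/28 → sign −
signature = (0, 2, 0)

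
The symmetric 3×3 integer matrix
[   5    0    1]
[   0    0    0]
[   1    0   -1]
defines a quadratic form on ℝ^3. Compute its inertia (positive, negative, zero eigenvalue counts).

Answer: (1, 1, 1)

Derivation:
step 0: pivot 5 → sign +
step 1: pivot -6/5 → sign −
step 2: row/col 2 already zero → sign 0
signature = (1, 1, 1)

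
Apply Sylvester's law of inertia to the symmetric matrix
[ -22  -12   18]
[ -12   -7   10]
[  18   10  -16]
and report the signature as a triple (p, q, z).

step 0: pivot -22 → sign −
step 1: pivot -5/11 → sign −
step 2: pivot -6/5 → sign −
signature = (0, 3, 0)

Answer: (0, 3, 0)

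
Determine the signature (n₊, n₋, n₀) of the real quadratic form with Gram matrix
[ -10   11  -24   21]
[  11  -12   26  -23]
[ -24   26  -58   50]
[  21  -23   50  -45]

Answer: (1, 3, 0)

Derivation:
step 0: pivot -10 → sign −
step 1: pivot 1/10 → sign +
step 2: pivot -2 → sign −
step 3: pivot -1 → sign −
signature = (1, 3, 0)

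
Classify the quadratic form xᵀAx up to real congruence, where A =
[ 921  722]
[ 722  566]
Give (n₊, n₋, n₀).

step 0: pivot 921 → sign +
step 1: pivot 2/921 → sign +
signature = (2, 0, 0)

Answer: (2, 0, 0)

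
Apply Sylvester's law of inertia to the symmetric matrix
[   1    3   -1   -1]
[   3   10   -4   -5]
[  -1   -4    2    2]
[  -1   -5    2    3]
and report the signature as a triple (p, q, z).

Answer: (3, 1, 0)

Derivation:
step 0: pivot 1 → sign +
step 1: pivot 1 → sign +
step 2: pivot -2 → sign −
step 3: pivot 1/2 → sign +
signature = (3, 1, 0)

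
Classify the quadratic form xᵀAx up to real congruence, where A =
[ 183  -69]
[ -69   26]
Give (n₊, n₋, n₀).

Answer: (1, 1, 0)

Derivation:
step 0: pivot 183 → sign +
step 1: pivot -1/61 → sign −
signature = (1, 1, 0)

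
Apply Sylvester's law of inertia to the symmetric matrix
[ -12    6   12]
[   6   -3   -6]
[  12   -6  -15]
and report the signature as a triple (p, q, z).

step 0: pivot -12 → sign −
step 1: pivot -3 → sign −
step 2: row/col 2 already zero → sign 0
signature = (0, 2, 1)

Answer: (0, 2, 1)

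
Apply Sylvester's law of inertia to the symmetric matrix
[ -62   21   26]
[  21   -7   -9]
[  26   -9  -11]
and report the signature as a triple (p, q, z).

step 0: pivot -62 → sign −
step 1: pivot 7/62 → sign +
step 2: pivot -3/7 → sign −
signature = (1, 2, 0)

Answer: (1, 2, 0)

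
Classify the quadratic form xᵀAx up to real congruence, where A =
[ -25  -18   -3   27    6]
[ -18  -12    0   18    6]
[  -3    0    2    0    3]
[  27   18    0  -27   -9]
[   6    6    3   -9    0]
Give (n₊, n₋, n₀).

Answer: (1, 3, 1)

Derivation:
step 0: pivot -25 → sign −
step 1: pivot 24/25 → sign +
step 2: pivot -5/2 → sign −
step 3: pivot -3/5 → sign −
step 4: row/col 4 already zero → sign 0
signature = (1, 3, 1)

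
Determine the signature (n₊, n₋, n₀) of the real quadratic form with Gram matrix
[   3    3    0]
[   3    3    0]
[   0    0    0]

step 0: pivot 3 → sign +
step 1: row/col 1 already zero → sign 0
step 2: row/col 2 already zero → sign 0
signature = (1, 0, 2)

Answer: (1, 0, 2)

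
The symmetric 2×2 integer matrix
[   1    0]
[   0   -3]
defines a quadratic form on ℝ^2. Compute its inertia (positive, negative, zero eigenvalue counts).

Answer: (1, 1, 0)

Derivation:
step 0: pivot 1 → sign +
step 1: pivot -3 → sign −
signature = (1, 1, 0)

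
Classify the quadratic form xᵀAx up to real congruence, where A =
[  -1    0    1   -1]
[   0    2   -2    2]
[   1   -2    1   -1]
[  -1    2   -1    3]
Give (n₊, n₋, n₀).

Answer: (2, 1, 1)

Derivation:
step 0: pivot -1 → sign −
step 1: pivot 2 → sign +
step 2: pivot 2 → sign +
step 3: row/col 3 already zero → sign 0
signature = (2, 1, 1)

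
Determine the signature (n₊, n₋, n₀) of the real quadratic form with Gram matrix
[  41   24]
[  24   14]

Answer: (1, 1, 0)

Derivation:
step 0: pivot 41 → sign +
step 1: pivot -2/41 → sign −
signature = (1, 1, 0)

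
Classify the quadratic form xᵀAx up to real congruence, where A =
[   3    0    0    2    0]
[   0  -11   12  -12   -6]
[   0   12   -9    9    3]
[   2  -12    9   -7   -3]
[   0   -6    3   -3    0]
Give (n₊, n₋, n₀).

step 0: pivot 3 → sign +
step 1: pivot -11 → sign −
step 2: pivot 45/11 → sign +
step 3: pivot 2/3 → sign +
step 4: pivot 1/5 → sign +
signature = (4, 1, 0)

Answer: (4, 1, 0)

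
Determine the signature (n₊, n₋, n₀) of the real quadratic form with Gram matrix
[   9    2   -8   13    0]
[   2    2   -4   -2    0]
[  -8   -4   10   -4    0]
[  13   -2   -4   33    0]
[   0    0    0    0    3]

Answer: (3, 1, 1)

Derivation:
step 0: pivot 9 → sign +
step 1: pivot 14/9 → sign +
step 2: pivot -2/7 → sign −
step 3: pivot 3 → sign +
step 4: row/col 4 already zero → sign 0
signature = (3, 1, 1)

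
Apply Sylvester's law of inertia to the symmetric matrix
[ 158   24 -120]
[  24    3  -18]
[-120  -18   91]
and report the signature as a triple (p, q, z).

Answer: (1, 2, 0)

Derivation:
step 0: pivot 158 → sign +
step 1: pivot -51/79 → sign −
step 2: pivot -1/17 → sign −
signature = (1, 2, 0)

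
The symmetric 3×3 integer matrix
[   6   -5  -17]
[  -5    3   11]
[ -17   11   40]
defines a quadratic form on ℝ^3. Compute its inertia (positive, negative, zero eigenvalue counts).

Answer: (2, 1, 0)

Derivation:
step 0: pivot 6 → sign +
step 1: pivot -7/6 → sign −
step 2: pivot 3/7 → sign +
signature = (2, 1, 0)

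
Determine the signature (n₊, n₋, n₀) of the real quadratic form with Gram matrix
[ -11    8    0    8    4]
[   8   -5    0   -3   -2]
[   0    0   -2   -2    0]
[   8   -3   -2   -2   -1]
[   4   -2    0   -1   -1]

Answer: (1, 4, 0)

Derivation:
step 0: pivot -11 → sign −
step 1: pivot 9/11 → sign +
step 2: pivot -2 → sign −
step 3: pivot -35/9 → sign −
step 4: pivot -6/35 → sign −
signature = (1, 4, 0)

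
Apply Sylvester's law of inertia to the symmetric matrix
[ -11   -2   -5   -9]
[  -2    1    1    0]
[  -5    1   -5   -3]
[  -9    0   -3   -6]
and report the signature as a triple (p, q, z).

step 0: pivot -11 → sign −
step 1: pivot 15/11 → sign +
step 2: pivot -27/5 → sign −
step 3: pivot -1/3 → sign −
signature = (1, 3, 0)

Answer: (1, 3, 0)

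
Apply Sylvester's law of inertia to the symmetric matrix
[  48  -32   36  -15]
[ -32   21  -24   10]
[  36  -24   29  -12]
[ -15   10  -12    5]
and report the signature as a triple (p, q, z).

step 0: pivot 48 → sign +
step 1: pivot -1/3 → sign −
step 2: pivot 2 → sign +
step 3: pivot 1/32 → sign +
signature = (3, 1, 0)

Answer: (3, 1, 0)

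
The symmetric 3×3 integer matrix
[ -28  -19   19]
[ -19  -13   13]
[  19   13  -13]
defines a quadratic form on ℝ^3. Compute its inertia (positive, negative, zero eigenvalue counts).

Answer: (0, 2, 1)

Derivation:
step 0: pivot -28 → sign −
step 1: pivot -3/28 → sign −
step 2: row/col 2 already zero → sign 0
signature = (0, 2, 1)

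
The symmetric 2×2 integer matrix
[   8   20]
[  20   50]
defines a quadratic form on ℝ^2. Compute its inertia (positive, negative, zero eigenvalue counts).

Answer: (1, 0, 1)

Derivation:
step 0: pivot 8 → sign +
step 1: row/col 1 already zero → sign 0
signature = (1, 0, 1)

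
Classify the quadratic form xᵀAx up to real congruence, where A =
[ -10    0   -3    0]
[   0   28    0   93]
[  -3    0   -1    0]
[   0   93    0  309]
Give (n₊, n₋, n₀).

Answer: (2, 2, 0)

Derivation:
step 0: pivot -10 → sign −
step 1: pivot 28 → sign +
step 2: pivot -1/10 → sign −
step 3: pivot 3/28 → sign +
signature = (2, 2, 0)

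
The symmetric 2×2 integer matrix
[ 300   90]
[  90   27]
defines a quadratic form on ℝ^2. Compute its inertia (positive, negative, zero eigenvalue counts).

Answer: (1, 0, 1)

Derivation:
step 0: pivot 300 → sign +
step 1: row/col 1 already zero → sign 0
signature = (1, 0, 1)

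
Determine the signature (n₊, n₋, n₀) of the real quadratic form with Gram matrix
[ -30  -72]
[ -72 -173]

Answer: (0, 2, 0)

Derivation:
step 0: pivot -30 → sign −
step 1: pivot -1/5 → sign −
signature = (0, 2, 0)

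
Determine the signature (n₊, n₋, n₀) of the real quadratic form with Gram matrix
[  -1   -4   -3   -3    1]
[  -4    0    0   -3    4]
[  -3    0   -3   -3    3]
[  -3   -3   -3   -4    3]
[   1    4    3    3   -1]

step 0: pivot -1 → sign −
step 1: pivot 16 → sign +
step 2: pivot -3 → sign −
step 3: pivot 1/8 → sign +
step 4: row/col 4 already zero → sign 0
signature = (2, 2, 1)

Answer: (2, 2, 1)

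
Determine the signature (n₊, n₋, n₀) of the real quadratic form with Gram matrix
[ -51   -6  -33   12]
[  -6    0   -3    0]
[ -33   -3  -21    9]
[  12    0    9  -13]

Answer: (1, 3, 0)

Derivation:
step 0: pivot -51 → sign −
step 1: pivot 12/17 → sign +
step 2: pivot -3/4 → sign −
step 3: pivot -1 → sign −
signature = (1, 3, 0)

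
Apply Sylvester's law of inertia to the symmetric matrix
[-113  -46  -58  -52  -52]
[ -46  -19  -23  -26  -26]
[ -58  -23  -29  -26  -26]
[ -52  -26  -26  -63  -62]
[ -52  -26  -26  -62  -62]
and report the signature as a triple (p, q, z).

Answer: (1, 4, 0)

Derivation:
step 0: pivot -113 → sign −
step 1: pivot -31/113 → sign −
step 2: pivot 66/31 → sign +
step 3: pivot -17/11 → sign −
step 4: pivot -6/17 → sign −
signature = (1, 4, 0)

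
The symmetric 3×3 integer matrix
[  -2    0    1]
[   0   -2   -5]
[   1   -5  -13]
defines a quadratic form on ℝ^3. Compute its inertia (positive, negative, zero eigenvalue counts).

step 0: pivot -2 → sign −
step 1: pivot -2 → sign −
step 2: row/col 2 already zero → sign 0
signature = (0, 2, 1)

Answer: (0, 2, 1)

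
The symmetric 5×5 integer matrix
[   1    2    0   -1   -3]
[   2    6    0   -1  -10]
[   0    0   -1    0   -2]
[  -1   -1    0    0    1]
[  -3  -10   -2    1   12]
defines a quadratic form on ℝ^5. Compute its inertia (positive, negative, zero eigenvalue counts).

Answer: (2, 3, 0)

Derivation:
step 0: pivot 1 → sign +
step 1: pivot 2 → sign +
step 2: pivot -1 → sign −
step 3: pivot -3/2 → sign −
step 4: pivot -1 → sign −
signature = (2, 3, 0)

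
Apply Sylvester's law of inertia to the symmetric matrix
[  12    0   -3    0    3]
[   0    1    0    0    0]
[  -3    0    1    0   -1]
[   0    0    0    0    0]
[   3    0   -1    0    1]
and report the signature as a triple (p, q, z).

Answer: (3, 0, 2)

Derivation:
step 0: pivot 12 → sign +
step 1: pivot 1 → sign +
step 2: pivot 1/4 → sign +
step 3: row/col 3 already zero → sign 0
step 4: row/col 4 already zero → sign 0
signature = (3, 0, 2)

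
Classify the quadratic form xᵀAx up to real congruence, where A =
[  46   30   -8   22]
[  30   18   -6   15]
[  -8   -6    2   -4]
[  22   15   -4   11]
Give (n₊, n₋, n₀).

step 0: pivot 46 → sign +
step 1: pivot -36/23 → sign −
step 2: pivot 1 → sign +
step 3: pivot 1/2 → sign +
signature = (3, 1, 0)

Answer: (3, 1, 0)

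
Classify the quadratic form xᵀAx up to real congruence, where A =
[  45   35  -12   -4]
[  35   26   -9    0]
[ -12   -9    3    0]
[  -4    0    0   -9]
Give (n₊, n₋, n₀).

Answer: (1, 3, 0)

Derivation:
step 0: pivot 45 → sign +
step 1: pivot -11/9 → sign −
step 2: pivot -6/55 → sign −
step 3: pivot -1 → sign −
signature = (1, 3, 0)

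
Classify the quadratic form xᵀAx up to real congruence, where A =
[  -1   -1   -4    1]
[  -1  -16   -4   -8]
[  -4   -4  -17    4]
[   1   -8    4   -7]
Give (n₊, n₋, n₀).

step 0: pivot -1 → sign −
step 1: pivot -15 → sign −
step 2: pivot -1 → sign −
step 3: pivot -3/5 → sign −
signature = (0, 4, 0)

Answer: (0, 4, 0)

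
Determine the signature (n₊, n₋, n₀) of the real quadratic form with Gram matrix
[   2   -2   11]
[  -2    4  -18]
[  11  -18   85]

step 0: pivot 2 → sign +
step 1: pivot 2 → sign +
step 2: row/col 2 already zero → sign 0
signature = (2, 0, 1)

Answer: (2, 0, 1)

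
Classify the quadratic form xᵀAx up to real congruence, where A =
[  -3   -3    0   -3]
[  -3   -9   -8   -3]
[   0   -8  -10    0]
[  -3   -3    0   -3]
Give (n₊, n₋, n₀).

Answer: (1, 2, 1)

Derivation:
step 0: pivot -3 → sign −
step 1: pivot -6 → sign −
step 2: pivot 2/3 → sign +
step 3: row/col 3 already zero → sign 0
signature = (1, 2, 1)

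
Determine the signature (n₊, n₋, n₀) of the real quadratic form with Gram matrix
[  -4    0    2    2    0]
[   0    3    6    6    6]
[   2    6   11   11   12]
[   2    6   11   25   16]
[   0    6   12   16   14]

Answer: (3, 1, 1)

Derivation:
step 0: pivot -4 → sign −
step 1: pivot 3 → sign +
step 2: pivot 14 → sign +
step 3: pivot 6/7 → sign +
step 4: row/col 4 already zero → sign 0
signature = (3, 1, 1)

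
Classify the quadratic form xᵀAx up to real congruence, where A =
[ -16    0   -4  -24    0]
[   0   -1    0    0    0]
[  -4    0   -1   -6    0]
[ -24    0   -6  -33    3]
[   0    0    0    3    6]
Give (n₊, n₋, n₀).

Answer: (2, 2, 1)

Derivation:
step 0: pivot -16 → sign −
step 1: pivot -1 → sign −
step 2: pivot 3 → sign +
step 3: pivot 3 → sign +
step 4: row/col 4 already zero → sign 0
signature = (2, 2, 1)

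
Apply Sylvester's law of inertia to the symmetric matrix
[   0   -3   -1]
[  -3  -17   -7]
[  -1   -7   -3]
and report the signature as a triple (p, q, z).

Answer: (1, 2, 0)

Derivation:
step 0: pivot -17 → sign −
step 1: pivot 9/17 → sign +
step 2: pivot -2/9 → sign −
signature = (1, 2, 0)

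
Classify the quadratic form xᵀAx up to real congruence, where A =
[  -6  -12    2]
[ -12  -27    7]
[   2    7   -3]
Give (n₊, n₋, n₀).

Answer: (1, 2, 0)

Derivation:
step 0: pivot -6 → sign −
step 1: pivot -3 → sign −
step 2: pivot 2/3 → sign +
signature = (1, 2, 0)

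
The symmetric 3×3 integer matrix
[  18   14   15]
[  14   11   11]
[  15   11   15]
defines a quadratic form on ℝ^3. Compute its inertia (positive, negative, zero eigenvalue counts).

step 0: pivot 18 → sign +
step 1: pivot 1/9 → sign +
step 2: pivot -3/2 → sign −
signature = (2, 1, 0)

Answer: (2, 1, 0)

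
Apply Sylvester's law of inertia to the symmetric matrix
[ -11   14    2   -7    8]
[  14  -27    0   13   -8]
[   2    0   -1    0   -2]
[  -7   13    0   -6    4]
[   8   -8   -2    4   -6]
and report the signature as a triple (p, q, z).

Answer: (2, 2, 1)

Derivation:
step 0: pivot -11 → sign −
step 1: pivot -101/11 → sign −
step 2: pivot 7/101 → sign +
step 3: pivot 2/7 → sign +
step 4: row/col 4 already zero → sign 0
signature = (2, 2, 1)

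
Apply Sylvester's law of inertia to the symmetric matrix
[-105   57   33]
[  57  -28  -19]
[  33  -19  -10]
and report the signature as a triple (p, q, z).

step 0: pivot -105 → sign −
step 1: pivot 103/35 → sign +
step 2: pivot -3/103 → sign −
signature = (1, 2, 0)

Answer: (1, 2, 0)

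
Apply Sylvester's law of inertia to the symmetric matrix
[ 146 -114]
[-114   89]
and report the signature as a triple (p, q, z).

step 0: pivot 146 → sign +
step 1: pivot -1/73 → sign −
signature = (1, 1, 0)

Answer: (1, 1, 0)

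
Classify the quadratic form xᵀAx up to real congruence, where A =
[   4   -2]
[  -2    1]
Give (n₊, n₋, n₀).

Answer: (1, 0, 1)

Derivation:
step 0: pivot 4 → sign +
step 1: row/col 1 already zero → sign 0
signature = (1, 0, 1)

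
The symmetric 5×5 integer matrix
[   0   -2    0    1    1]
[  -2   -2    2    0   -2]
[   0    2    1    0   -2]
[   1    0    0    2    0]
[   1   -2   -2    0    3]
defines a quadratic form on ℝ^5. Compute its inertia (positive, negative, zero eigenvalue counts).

step 0: pivot -2 → sign −
step 1: pivot 2 → sign +
step 2: pivot 1 → sign +
step 3: pivot 1/2 → sign +
step 4: pivot -1 → sign −
signature = (3, 2, 0)

Answer: (3, 2, 0)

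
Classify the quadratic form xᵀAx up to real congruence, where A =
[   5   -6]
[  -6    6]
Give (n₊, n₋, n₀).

Answer: (1, 1, 0)

Derivation:
step 0: pivot 5 → sign +
step 1: pivot -6/5 → sign −
signature = (1, 1, 0)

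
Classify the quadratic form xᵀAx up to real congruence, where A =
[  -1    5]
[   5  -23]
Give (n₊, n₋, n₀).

step 0: pivot -1 → sign −
step 1: pivot 2 → sign +
signature = (1, 1, 0)

Answer: (1, 1, 0)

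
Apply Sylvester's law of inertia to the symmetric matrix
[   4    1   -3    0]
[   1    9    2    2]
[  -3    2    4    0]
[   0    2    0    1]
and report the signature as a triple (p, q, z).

step 0: pivot 4 → sign +
step 1: pivot 35/4 → sign +
step 2: pivot 31/35 → sign +
step 3: pivot 3/31 → sign +
signature = (4, 0, 0)

Answer: (4, 0, 0)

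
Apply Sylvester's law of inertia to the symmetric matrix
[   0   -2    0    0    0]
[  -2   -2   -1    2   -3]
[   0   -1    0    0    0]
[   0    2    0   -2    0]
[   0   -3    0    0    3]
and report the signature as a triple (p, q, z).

step 0: pivot -2 → sign −
step 1: pivot 2 → sign +
step 2: pivot -2 → sign −
step 3: pivot 3 → sign +
step 4: row/col 4 already zero → sign 0
signature = (2, 2, 1)

Answer: (2, 2, 1)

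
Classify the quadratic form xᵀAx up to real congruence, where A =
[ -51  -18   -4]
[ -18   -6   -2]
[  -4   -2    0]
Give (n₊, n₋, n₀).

step 0: pivot -51 → sign −
step 1: pivot 6/17 → sign +
step 2: pivot -2/3 → sign −
signature = (1, 2, 0)

Answer: (1, 2, 0)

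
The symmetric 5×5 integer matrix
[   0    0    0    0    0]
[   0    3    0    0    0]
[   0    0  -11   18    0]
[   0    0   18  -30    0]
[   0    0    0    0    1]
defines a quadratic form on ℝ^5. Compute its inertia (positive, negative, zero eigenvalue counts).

Answer: (2, 2, 1)

Derivation:
step 0: pivot 3 → sign +
step 1: pivot -11 → sign −
step 2: pivot -6/11 → sign −
step 3: pivot 1 → sign +
step 4: row/col 4 already zero → sign 0
signature = (2, 2, 1)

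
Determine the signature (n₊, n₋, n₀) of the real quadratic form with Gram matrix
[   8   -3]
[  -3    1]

Answer: (1, 1, 0)

Derivation:
step 0: pivot 8 → sign +
step 1: pivot -1/8 → sign −
signature = (1, 1, 0)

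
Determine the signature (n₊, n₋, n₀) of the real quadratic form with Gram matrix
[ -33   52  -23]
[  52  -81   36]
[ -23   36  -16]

step 0: pivot -33 → sign −
step 1: pivot 31/33 → sign +
step 2: pivot -1/31 → sign −
signature = (1, 2, 0)

Answer: (1, 2, 0)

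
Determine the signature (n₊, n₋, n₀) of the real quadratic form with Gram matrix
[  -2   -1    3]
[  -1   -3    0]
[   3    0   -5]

Answer: (1, 2, 0)

Derivation:
step 0: pivot -2 → sign −
step 1: pivot -5/2 → sign −
step 2: pivot 2/5 → sign +
signature = (1, 2, 0)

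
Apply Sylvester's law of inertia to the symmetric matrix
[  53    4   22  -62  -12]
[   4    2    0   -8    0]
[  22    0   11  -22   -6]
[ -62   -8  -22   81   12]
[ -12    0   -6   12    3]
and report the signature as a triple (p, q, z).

Answer: (4, 1, 0)

Derivation:
step 0: pivot 53 → sign +
step 1: pivot 90/53 → sign +
step 2: pivot 11/45 → sign +
step 3: pivot 1 → sign +
step 4: pivot -3/11 → sign −
signature = (4, 1, 0)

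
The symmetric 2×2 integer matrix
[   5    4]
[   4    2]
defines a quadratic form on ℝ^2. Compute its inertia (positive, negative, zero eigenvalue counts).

step 0: pivot 5 → sign +
step 1: pivot -6/5 → sign −
signature = (1, 1, 0)

Answer: (1, 1, 0)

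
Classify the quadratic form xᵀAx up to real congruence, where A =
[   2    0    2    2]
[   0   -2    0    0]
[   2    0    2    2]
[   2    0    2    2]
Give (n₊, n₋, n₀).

step 0: pivot 2 → sign +
step 1: pivot -2 → sign −
step 2: row/col 2 already zero → sign 0
step 3: row/col 3 already zero → sign 0
signature = (1, 1, 2)

Answer: (1, 1, 2)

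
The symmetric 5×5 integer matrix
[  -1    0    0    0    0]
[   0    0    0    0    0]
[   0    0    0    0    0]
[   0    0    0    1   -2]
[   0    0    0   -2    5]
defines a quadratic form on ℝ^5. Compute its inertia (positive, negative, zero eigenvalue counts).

step 0: pivot -1 → sign −
step 1: pivot 1 → sign +
step 2: pivot 1 → sign +
step 3: row/col 3 already zero → sign 0
step 4: row/col 4 already zero → sign 0
signature = (2, 1, 2)

Answer: (2, 1, 2)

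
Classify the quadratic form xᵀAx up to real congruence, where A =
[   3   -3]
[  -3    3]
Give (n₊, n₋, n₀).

step 0: pivot 3 → sign +
step 1: row/col 1 already zero → sign 0
signature = (1, 0, 1)

Answer: (1, 0, 1)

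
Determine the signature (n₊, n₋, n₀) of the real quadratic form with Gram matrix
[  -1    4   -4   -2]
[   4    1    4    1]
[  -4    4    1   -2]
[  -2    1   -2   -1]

Answer: (2, 2, 0)

Derivation:
step 0: pivot -1 → sign −
step 1: pivot 17 → sign +
step 2: pivot 145/17 → sign +
step 3: pivot -2/145 → sign −
signature = (2, 2, 0)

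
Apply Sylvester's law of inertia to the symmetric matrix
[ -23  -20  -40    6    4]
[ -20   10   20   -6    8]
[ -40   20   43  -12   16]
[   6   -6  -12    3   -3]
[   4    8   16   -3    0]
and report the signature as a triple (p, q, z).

Answer: (3, 2, 0)

Derivation:
step 0: pivot -23 → sign −
step 1: pivot 630/23 → sign +
step 2: pivot 3 → sign +
step 3: pivot -1/35 → sign −
step 4: pivot 1/3 → sign +
signature = (3, 2, 0)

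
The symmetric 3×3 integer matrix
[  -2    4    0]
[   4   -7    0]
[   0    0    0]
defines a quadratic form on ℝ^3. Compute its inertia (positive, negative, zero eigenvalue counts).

Answer: (1, 1, 1)

Derivation:
step 0: pivot -2 → sign −
step 1: pivot 1 → sign +
step 2: row/col 2 already zero → sign 0
signature = (1, 1, 1)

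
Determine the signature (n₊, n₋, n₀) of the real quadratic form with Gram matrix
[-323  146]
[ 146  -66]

step 0: pivot -323 → sign −
step 1: pivot -2/323 → sign −
signature = (0, 2, 0)

Answer: (0, 2, 0)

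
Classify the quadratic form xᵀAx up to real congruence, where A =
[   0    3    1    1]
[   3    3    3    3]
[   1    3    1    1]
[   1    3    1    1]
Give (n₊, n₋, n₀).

step 0: pivot 3 → sign +
step 1: pivot -3 → sign −
step 2: pivot -2/3 → sign −
step 3: row/col 3 already zero → sign 0
signature = (1, 2, 1)

Answer: (1, 2, 1)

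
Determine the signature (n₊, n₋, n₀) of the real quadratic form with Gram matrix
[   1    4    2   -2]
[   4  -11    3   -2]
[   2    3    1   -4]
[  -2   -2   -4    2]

step 0: pivot 1 → sign +
step 1: pivot -27 → sign −
step 2: pivot -56/27 → sign −
step 3: pivot -1/14 → sign −
signature = (1, 3, 0)

Answer: (1, 3, 0)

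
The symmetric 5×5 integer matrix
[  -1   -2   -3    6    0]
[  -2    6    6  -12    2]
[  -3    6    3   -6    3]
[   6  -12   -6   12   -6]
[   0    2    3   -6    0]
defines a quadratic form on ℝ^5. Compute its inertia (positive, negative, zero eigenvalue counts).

step 0: pivot -1 → sign −
step 1: pivot 10 → sign +
step 2: pivot -12/5 → sign −
step 3: pivot -1/4 → sign −
step 4: row/col 4 already zero → sign 0
signature = (1, 3, 1)

Answer: (1, 3, 1)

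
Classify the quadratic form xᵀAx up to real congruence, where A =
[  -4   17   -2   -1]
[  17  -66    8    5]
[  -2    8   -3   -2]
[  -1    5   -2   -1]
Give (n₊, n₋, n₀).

Answer: (2, 2, 0)

Derivation:
step 0: pivot -4 → sign −
step 1: pivot 25/4 → sign +
step 2: pivot -51/25 → sign −
step 3: pivot 3/17 → sign +
signature = (2, 2, 0)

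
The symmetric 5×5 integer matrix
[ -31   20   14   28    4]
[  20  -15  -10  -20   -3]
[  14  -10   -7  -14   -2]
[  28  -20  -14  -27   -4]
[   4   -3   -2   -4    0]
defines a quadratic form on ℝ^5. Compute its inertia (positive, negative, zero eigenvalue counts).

step 0: pivot -31 → sign −
step 1: pivot -65/31 → sign −
step 2: pivot -3/13 → sign −
step 3: pivot 1 → sign +
step 4: pivot 3/5 → sign +
signature = (2, 3, 0)

Answer: (2, 3, 0)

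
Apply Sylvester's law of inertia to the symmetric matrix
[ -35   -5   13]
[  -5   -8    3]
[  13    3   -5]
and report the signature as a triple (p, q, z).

step 0: pivot -35 → sign −
step 1: pivot -51/7 → sign −
step 2: pivot 2/255 → sign +
signature = (1, 2, 0)

Answer: (1, 2, 0)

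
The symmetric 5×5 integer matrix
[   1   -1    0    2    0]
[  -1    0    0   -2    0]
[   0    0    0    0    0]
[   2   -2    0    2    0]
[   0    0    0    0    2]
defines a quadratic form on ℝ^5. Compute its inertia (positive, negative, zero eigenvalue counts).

step 0: pivot 1 → sign +
step 1: pivot -1 → sign −
step 2: pivot -2 → sign −
step 3: pivot 2 → sign +
step 4: row/col 4 already zero → sign 0
signature = (2, 2, 1)

Answer: (2, 2, 1)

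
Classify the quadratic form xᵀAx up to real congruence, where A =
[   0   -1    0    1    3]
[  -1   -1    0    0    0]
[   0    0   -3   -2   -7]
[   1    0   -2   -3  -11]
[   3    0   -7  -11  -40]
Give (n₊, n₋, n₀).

Answer: (1, 3, 1)

Derivation:
step 0: pivot -1 → sign −
step 1: pivot 1 → sign +
step 2: pivot -3 → sign −
step 3: pivot -8/3 → sign −
step 4: row/col 4 already zero → sign 0
signature = (1, 3, 1)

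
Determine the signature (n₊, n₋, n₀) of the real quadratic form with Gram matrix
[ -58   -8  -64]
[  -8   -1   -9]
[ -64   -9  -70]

Answer: (2, 1, 0)

Derivation:
step 0: pivot -58 → sign −
step 1: pivot 3/29 → sign +
step 2: pivot 1/3 → sign +
signature = (2, 1, 0)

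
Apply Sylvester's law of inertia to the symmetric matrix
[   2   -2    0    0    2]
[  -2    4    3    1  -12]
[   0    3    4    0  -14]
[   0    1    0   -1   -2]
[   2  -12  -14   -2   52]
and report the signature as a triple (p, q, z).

step 0: pivot 2 → sign +
step 1: pivot 2 → sign +
step 2: pivot -1/2 → sign −
step 3: pivot 3 → sign +
step 4: pivot 2 → sign +
signature = (4, 1, 0)

Answer: (4, 1, 0)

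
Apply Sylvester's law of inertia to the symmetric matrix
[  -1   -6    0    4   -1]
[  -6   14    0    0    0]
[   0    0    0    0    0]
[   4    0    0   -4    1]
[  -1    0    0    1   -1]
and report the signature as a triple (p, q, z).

Answer: (2, 2, 1)

Derivation:
step 0: pivot -1 → sign −
step 1: pivot 50 → sign +
step 2: pivot 12/25 → sign +
step 3: pivot -3/4 → sign −
step 4: row/col 4 already zero → sign 0
signature = (2, 2, 1)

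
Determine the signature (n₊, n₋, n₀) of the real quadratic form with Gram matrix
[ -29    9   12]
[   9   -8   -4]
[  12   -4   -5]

step 0: pivot -29 → sign −
step 1: pivot -151/29 → sign −
step 2: pivot -3/151 → sign −
signature = (0, 3, 0)

Answer: (0, 3, 0)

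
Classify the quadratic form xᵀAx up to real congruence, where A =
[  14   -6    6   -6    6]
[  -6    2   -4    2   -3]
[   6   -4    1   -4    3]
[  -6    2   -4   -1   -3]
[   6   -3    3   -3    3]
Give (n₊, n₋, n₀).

Answer: (2, 3, 0)

Derivation:
step 0: pivot 14 → sign +
step 1: pivot -4/7 → sign −
step 2: pivot 2 → sign +
step 3: pivot -3 → sign −
step 4: pivot -3/8 → sign −
signature = (2, 3, 0)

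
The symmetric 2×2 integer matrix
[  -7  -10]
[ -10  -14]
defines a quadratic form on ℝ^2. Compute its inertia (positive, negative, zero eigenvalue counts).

Answer: (1, 1, 0)

Derivation:
step 0: pivot -7 → sign −
step 1: pivot 2/7 → sign +
signature = (1, 1, 0)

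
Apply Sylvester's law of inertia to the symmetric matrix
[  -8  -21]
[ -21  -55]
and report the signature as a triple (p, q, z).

step 0: pivot -8 → sign −
step 1: pivot 1/8 → sign +
signature = (1, 1, 0)

Answer: (1, 1, 0)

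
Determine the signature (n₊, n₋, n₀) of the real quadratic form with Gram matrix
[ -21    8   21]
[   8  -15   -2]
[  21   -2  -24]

step 0: pivot -21 → sign −
step 1: pivot -251/21 → sign −
step 2: pivot 3/251 → sign +
signature = (1, 2, 0)

Answer: (1, 2, 0)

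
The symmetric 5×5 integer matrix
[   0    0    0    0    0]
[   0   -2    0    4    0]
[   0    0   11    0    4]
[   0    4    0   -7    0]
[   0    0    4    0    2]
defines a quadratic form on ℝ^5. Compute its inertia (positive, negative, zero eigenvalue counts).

step 0: pivot -2 → sign −
step 1: pivot 11 → sign +
step 2: pivot 1 → sign +
step 3: pivot 6/11 → sign +
step 4: row/col 4 already zero → sign 0
signature = (3, 1, 1)

Answer: (3, 1, 1)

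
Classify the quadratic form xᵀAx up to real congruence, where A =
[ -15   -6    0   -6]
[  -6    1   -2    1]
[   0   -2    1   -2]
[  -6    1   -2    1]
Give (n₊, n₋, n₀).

step 0: pivot -15 → sign −
step 1: pivot 17/5 → sign +
step 2: pivot -3/17 → sign −
step 3: row/col 3 already zero → sign 0
signature = (1, 2, 1)

Answer: (1, 2, 1)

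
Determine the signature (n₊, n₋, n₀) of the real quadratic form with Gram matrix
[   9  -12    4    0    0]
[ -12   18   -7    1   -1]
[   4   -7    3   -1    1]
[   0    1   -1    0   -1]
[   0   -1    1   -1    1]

Answer: (3, 2, 0)

Derivation:
step 0: pivot 9 → sign +
step 1: pivot 2 → sign +
step 2: pivot -1/6 → sign −
step 3: pivot -1/3 → sign −
step 4: pivot 2 → sign +
signature = (3, 2, 0)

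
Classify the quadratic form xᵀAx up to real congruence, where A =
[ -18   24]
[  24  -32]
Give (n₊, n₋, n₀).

Answer: (0, 1, 1)

Derivation:
step 0: pivot -18 → sign −
step 1: row/col 1 already zero → sign 0
signature = (0, 1, 1)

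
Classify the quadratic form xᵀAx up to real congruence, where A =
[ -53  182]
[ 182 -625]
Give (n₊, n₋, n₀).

Answer: (0, 2, 0)

Derivation:
step 0: pivot -53 → sign −
step 1: pivot -1/53 → sign −
signature = (0, 2, 0)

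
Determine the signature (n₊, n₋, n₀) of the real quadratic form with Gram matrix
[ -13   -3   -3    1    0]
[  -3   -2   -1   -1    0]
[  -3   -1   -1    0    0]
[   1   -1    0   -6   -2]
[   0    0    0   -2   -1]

Answer: (0, 5, 0)

Derivation:
step 0: pivot -13 → sign −
step 1: pivot -17/13 → sign −
step 2: pivot -4/17 → sign −
step 3: pivot -19/4 → sign −
step 4: pivot -3/19 → sign −
signature = (0, 5, 0)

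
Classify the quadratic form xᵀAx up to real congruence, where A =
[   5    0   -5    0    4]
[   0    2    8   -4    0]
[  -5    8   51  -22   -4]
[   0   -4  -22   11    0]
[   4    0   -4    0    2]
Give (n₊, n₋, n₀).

step 0: pivot 5 → sign +
step 1: pivot 2 → sign +
step 2: pivot 14 → sign +
step 3: pivot 3/7 → sign +
step 4: pivot -6/5 → sign −
signature = (4, 1, 0)

Answer: (4, 1, 0)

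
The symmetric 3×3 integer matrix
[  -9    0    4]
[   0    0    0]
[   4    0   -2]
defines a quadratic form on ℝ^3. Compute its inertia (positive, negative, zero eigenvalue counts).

step 0: pivot -9 → sign −
step 1: pivot -2/9 → sign −
step 2: row/col 2 already zero → sign 0
signature = (0, 2, 1)

Answer: (0, 2, 1)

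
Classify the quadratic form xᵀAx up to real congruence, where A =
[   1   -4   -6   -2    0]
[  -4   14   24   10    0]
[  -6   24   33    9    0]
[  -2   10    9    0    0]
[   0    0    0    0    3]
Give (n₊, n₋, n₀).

Answer: (3, 2, 0)

Derivation:
step 0: pivot 1 → sign +
step 1: pivot -2 → sign −
step 2: pivot -3 → sign −
step 3: pivot 1 → sign +
step 4: pivot 3 → sign +
signature = (3, 2, 0)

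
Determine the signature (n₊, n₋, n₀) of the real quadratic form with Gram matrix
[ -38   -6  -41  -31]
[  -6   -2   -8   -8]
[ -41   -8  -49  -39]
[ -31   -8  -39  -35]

step 0: pivot -38 → sign −
step 1: pivot -20/19 → sign −
step 2: pivot -51/20 → sign −
step 3: pivot -2/17 → sign −
signature = (0, 4, 0)

Answer: (0, 4, 0)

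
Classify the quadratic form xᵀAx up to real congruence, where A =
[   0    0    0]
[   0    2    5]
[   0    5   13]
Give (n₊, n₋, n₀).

Answer: (2, 0, 1)

Derivation:
step 0: pivot 2 → sign +
step 1: pivot 1/2 → sign +
step 2: row/col 2 already zero → sign 0
signature = (2, 0, 1)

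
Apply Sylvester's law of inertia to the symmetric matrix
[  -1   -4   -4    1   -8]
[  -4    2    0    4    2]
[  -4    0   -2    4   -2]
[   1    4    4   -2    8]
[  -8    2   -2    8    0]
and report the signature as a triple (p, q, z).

step 0: pivot -1 → sign −
step 1: pivot 18 → sign +
step 2: pivot -2/9 → sign −
step 3: pivot -1 → sign −
step 4: row/col 4 already zero → sign 0
signature = (1, 3, 1)

Answer: (1, 3, 1)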